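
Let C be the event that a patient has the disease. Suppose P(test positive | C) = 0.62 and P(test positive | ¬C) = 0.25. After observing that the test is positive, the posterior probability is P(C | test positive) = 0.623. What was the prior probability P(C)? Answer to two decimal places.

P(C) = 0.40

In odds form, posterior odds = prior odds × likelihood ratio, so prior odds = posterior odds ÷ LR.
Posterior odds = 0.623/(1−0.623) = 1.6525. LR = 0.62/0.25 = 2.4800.
Prior odds = 1.6525/2.4800 = 0.6663, so P(C) = 0.6663/(1+0.6663) ≈ 0.40.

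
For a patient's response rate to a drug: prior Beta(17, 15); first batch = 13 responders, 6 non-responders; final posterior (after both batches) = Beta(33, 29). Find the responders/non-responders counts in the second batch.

Sequential conjugate updates are equivalent to a single update on the pooled data, so total successes = posterior α − prior α and total failures = posterior β − prior β.
Total across both batches: 33−17=16 responders, 29−15=14 non-responders.
Subtract the first batch: 16−13=3 responders and 14−6=8 non-responders.

3 responders and 8 non-responders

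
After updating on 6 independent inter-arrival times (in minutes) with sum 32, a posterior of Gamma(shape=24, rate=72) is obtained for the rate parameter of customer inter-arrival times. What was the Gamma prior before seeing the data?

Gamma–exponential conjugacy: posterior shape = α + n, posterior rate = β + Σtᵢ.
So α = 24 − 6 = 18 and β = 72 − 32 = 40.

Gamma(shape=18, rate=40)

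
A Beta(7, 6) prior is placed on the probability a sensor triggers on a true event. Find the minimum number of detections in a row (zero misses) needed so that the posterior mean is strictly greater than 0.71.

k = 8

After k detections and 0 misses the posterior is Beta(7+k, 6), with mean (7+k)/(7+6+k).
Set (7+k)/(13+k) > 0.71 and solve: k > (0.71·13 − 7)/(1 − 0.71) = 7.690.
The smallest integer exceeding 7.690 is 8, and checking k=8: (15)/(21) = 0.7143 > 0.71.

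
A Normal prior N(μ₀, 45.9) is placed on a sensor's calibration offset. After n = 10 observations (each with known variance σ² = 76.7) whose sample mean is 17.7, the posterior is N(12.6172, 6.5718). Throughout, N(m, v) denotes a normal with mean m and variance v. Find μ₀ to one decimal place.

μ₀ = -17.8

With known observation variance, the Normal–Normal posterior has precision τ_n = τ₀ + n/σ² and mean μ_n = (τ₀μ₀ + (n/σ²)x̄)/τ_n.
Here τ₀ = 1/45.9 = 0.021786 and τ_data = 10/76.7 = 0.130378, so τ_n = 0.152164.
Rearranging for μ₀: μ₀ = (μ_n·τ_n − τ_data·x̄)/τ₀ = (12.6172·0.152164 − 0.130378·17.7) / 0.021786 = -0.387807/0.021786 ≈ -17.8.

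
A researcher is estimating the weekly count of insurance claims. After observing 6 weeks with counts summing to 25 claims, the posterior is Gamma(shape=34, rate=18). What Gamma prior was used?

Gamma(shape=9, rate=12)

A Gamma(α, β) prior (rate parametrization) on a Poisson rate with n observations summing to S gives posterior Gamma(α+S, β+n).
So α = 34 − 25 = 9 and β = 18 − 6 = 12.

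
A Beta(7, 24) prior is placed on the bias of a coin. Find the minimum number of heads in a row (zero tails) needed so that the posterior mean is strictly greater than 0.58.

k = 27

After k heads and 0 tails the posterior is Beta(7+k, 24), with mean (7+k)/(7+24+k).
Set (7+k)/(31+k) > 0.58 and solve: k > (0.58·31 − 7)/(1 − 0.58) = 26.143.
The smallest integer exceeding 26.143 is 27.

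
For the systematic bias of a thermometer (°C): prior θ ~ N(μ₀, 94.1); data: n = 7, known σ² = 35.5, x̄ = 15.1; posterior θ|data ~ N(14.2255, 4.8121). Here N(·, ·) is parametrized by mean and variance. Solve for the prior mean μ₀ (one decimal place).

With known observation variance, the Normal–Normal posterior has precision τ_n = τ₀ + n/σ² and mean μ_n = (τ₀μ₀ + (n/σ²)x̄)/τ_n.
Here τ₀ = 1/94.1 = 0.010627 and τ_data = 7/35.5 = 0.197183, so τ_n = 0.207810.
Rearranging for μ₀: μ₀ = (μ_n·τ_n − τ_data·x̄)/τ₀ = (14.2255·0.207810 − 0.197183·15.1) / 0.010627 = -0.021262/0.010627 ≈ -2.0.

μ₀ = -2.0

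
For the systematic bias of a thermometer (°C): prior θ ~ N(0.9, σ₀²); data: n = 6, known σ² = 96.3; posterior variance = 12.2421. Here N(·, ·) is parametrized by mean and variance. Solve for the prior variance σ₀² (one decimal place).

For the Normal–Normal model with known σ², precisions add: τ_n = τ₀ + n/σ².
So 1/σ₀² = 1/12.2421 − 6/96.3 = 0.081685 − 0.062305 = 0.019380.
Hence σ₀² = 1/0.019380 ≈ 51.6.

σ₀² = 51.6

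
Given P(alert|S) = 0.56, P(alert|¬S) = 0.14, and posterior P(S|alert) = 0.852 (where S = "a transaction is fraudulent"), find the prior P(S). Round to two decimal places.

P(S) = 0.59

Bayes' rule in odds form gives O(S|E) = O(S)·[P(E|S)/P(E|¬S)], hence O(S) = O(S|E)/LR.
Posterior odds = 0.852/(1−0.852) = 5.7568. LR = 0.56/0.14 = 4.0000.
Prior odds = 5.7568/4.0000 = 1.4392, so P(S) = 1.4392/(1+1.4392) ≈ 0.59.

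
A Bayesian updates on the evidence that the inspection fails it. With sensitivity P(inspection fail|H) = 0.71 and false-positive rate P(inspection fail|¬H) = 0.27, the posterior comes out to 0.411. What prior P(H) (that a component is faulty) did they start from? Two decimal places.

P(H) = 0.21

Bayes' rule in odds form gives O(H|E) = O(H)·[P(E|H)/P(E|¬H)], hence O(H) = O(H|E)/LR.
Posterior odds = 0.411/(1−0.411) = 0.6978. LR = 0.71/0.27 = 2.6296.
Prior odds = 0.6978/2.6296 = 0.2654, so P(H) = 0.2654/(1+0.2654) ≈ 0.21.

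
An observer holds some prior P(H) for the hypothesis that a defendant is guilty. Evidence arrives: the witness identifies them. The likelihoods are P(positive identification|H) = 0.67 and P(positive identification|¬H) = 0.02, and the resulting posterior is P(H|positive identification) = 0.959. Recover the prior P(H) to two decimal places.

In odds form, posterior odds = prior odds × likelihood ratio, so prior odds = posterior odds ÷ LR.
Posterior odds = 0.959/(1−0.959) = 23.3902. LR = 0.67/0.02 = 33.5000.
Prior odds = 23.3902/33.5000 = 0.6982, so P(H) = 0.6982/(1+0.6982) ≈ 0.41.

P(H) = 0.41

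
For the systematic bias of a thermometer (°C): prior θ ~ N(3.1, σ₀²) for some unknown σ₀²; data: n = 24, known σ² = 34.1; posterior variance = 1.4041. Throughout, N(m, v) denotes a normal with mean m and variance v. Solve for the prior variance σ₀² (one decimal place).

σ₀² = 119.2

For the Normal–Normal model with known σ², precisions add: τ_n = τ₀ + n/σ².
So 1/σ₀² = 1/1.4041 − 24/34.1 = 0.712200 − 0.703812 = 0.008388.
Hence σ₀² = 1/0.008388 ≈ 119.2.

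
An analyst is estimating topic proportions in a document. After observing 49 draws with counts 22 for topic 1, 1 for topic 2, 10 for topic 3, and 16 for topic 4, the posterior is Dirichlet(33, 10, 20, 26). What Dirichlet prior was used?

Dirichlet(11, 9, 10, 10)

For a Dirichlet(α) prior with multinomial counts c, the posterior is Dirichlet(α + c) componentwise.
Subtract each count from the matching posterior parameter: 33−22=11, 10−1=9, 20−10=10, 26−16=10.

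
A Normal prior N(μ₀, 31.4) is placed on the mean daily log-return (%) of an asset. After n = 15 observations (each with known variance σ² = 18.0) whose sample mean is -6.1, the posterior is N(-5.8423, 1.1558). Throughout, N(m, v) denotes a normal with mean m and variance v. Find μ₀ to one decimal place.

The posterior mean is a precision-weighted average: μ_n = (τ₀μ₀ + τ_data·x̄)/(τ₀+τ_data), with τ₀=1/σ₀² and τ_data=n/σ².
Here τ₀ = 1/31.4 = 0.031847 and τ_data = 15/18.0 = 0.833333, so τ_n = 0.865180.
Rearranging for μ₀: μ₀ = (μ_n·τ_n − τ_data·x̄)/τ₀ = (-5.8423·0.865180 − 0.833333·-6.1) / 0.031847 = 0.028690/0.031847 ≈ 0.9.

μ₀ = 0.9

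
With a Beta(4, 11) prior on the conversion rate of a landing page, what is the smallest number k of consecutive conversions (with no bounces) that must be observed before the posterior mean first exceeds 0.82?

After k conversions and 0 bounces the posterior is Beta(4+k, 11), with mean (4+k)/(4+11+k).
Set (4+k)/(15+k) > 0.82 and solve: k > (0.82·15 − 4)/(1 − 0.82) = 46.111.
The smallest integer exceeding 46.111 is 47.

k = 47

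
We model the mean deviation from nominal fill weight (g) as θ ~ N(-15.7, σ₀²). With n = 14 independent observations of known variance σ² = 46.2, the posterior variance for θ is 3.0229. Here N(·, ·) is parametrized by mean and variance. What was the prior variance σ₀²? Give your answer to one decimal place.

σ₀² = 36.0

For the Normal–Normal model with known σ², precisions add: τ_n = τ₀ + n/σ².
So 1/σ₀² = 1/3.0229 − 14/46.2 = 0.330808 − 0.303030 = 0.027778.
Hence σ₀² = 1/0.027778 ≈ 36.0.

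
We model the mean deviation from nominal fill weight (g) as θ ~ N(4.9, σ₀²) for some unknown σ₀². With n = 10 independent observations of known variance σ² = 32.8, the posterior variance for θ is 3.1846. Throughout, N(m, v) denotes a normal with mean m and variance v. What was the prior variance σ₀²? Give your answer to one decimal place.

σ₀² = 109.5

Posterior precision equals prior precision plus data precision: 1/σ_n² = 1/σ₀² + n/σ².
So 1/σ₀² = 1/3.1846 − 10/32.8 = 0.314011 − 0.304878 = 0.009133.
Hence σ₀² = 1/0.009133 ≈ 109.5.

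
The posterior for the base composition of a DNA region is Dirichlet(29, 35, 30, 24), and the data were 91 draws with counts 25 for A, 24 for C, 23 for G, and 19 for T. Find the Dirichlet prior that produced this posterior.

For a Dirichlet(α) prior with multinomial counts c, the posterior is Dirichlet(α + c) componentwise.
Subtract each count from the matching posterior parameter: 29−25=4, 35−24=11, 30−23=7, 24−19=5.

Dirichlet(4, 11, 7, 5)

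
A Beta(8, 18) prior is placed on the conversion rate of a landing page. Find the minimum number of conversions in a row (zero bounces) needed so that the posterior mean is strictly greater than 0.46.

k = 8

After k conversions and 0 bounces the posterior is Beta(8+k, 18), with mean (8+k)/(8+18+k).
Set (8+k)/(26+k) > 0.46 and solve: k > (0.46·26 − 8)/(1 − 0.46) = 7.333.
The smallest integer exceeding 7.333 is 8, and checking k=8: (16)/(34) = 0.4706 > 0.46.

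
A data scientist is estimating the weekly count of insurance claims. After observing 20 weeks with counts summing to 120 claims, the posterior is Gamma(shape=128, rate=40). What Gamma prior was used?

Gamma(shape=8, rate=20)

A Gamma(α, β) prior (rate parametrization) on a Poisson rate with n observations summing to S gives posterior Gamma(α+S, β+n).
So α = 128 − 120 = 8 and β = 40 − 20 = 20.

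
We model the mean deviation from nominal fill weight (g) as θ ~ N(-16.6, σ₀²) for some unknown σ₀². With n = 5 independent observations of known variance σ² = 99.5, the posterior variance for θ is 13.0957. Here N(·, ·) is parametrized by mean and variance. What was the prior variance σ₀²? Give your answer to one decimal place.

For the Normal–Normal model with known σ², precisions add: τ_n = τ₀ + n/σ².
So 1/σ₀² = 1/13.0957 − 5/99.5 = 0.076361 − 0.050251 = 0.026110.
Hence σ₀² = 1/0.026110 ≈ 38.3.

σ₀² = 38.3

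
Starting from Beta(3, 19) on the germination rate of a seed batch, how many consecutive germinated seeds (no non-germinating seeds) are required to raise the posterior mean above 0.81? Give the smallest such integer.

k = 79

After k germinated seeds and 0 non-germinating seeds the posterior is Beta(3+k, 19), with mean (3+k)/(3+19+k).
Set (3+k)/(22+k) > 0.81 and solve: k > (0.81·22 − 3)/(1 − 0.81) = 78.000.
The smallest integer exceeding 78.000 is 79, and checking k=79: (82)/(101) = 0.8119 > 0.81.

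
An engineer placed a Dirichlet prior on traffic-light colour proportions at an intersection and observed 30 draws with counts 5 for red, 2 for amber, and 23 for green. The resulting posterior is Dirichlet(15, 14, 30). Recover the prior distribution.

For a Dirichlet(α) prior with multinomial counts c, the posterior is Dirichlet(α + c) componentwise.
Subtract each count from the matching posterior parameter: 15−5=10, 14−2=12, 30−23=7.

Dirichlet(10, 12, 7)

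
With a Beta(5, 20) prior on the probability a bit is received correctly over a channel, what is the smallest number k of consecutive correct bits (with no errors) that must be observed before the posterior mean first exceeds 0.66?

k = 34

After k correct bits and 0 errors the posterior is Beta(5+k, 20), with mean (5+k)/(5+20+k).
Set (5+k)/(25+k) > 0.66 and solve: k > (0.66·25 − 5)/(1 − 0.66) = 33.824.
The smallest integer exceeding 33.824 is 34.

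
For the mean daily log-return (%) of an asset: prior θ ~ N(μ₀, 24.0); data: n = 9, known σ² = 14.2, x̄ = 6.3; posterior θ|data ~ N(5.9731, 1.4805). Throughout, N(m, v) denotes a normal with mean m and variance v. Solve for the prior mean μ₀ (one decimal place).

The posterior mean is a precision-weighted average: μ_n = (τ₀μ₀ + τ_data·x̄)/(τ₀+τ_data), with τ₀=1/σ₀² and τ_data=n/σ².
Here τ₀ = 1/24.0 = 0.041667 and τ_data = 9/14.2 = 0.633803, so τ_n = 0.675470.
Rearranging for μ₀: μ₀ = (μ_n·τ_n − τ_data·x̄)/τ₀ = (5.9731·0.675470 − 0.633803·6.3) / 0.041667 = 0.041691/0.041667 ≈ 1.0.

μ₀ = 1.0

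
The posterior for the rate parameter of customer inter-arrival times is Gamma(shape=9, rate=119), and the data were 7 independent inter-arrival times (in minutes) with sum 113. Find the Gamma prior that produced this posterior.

Gamma–exponential conjugacy: posterior shape = α + n, posterior rate = β + Σtᵢ.
So α = 9 − 7 = 2 and β = 119 − 113 = 6.

Gamma(shape=2, rate=6)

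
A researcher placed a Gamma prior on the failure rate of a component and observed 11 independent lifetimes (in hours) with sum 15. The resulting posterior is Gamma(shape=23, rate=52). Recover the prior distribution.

Gamma–exponential conjugacy: posterior shape = α + n, posterior rate = β + Σtᵢ.
So α = 23 − 11 = 12 and β = 52 − 15 = 37.

Gamma(shape=12, rate=37)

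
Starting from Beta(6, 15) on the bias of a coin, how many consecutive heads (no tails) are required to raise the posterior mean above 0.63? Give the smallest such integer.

k = 20

After k heads and 0 tails the posterior is Beta(6+k, 15), with mean (6+k)/(6+15+k).
Set (6+k)/(21+k) > 0.63 and solve: k > (0.63·21 − 6)/(1 − 0.63) = 19.541.
The smallest integer exceeding 19.541 is 20, and checking k=20: (26)/(41) = 0.6341 > 0.63.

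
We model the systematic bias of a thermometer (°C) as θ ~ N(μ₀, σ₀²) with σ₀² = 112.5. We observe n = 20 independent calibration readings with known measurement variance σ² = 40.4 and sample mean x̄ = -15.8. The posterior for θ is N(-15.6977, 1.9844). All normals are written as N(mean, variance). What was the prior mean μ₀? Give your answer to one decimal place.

μ₀ = -10.0

With known observation variance, the Normal–Normal posterior has precision τ_n = τ₀ + n/σ² and mean μ_n = (τ₀μ₀ + (n/σ²)x̄)/τ_n.
Here τ₀ = 1/112.5 = 0.008889 and τ_data = 20/40.4 = 0.495050, so τ_n = 0.503939.
Rearranging for μ₀: μ₀ = (μ_n·τ_n − τ_data·x̄)/τ₀ = (-15.6977·0.503939 − 0.495050·-15.8) / 0.008889 = -0.088893/0.008889 ≈ -10.0.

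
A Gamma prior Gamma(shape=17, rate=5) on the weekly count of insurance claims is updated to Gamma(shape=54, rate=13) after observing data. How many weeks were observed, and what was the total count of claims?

n = 8 weeks with total 37 claims

Gamma–Poisson conjugacy: posterior shape = α + Σxᵢ, posterior rate = β + n.
Matching: Σxᵢ = 54 − 17 = 37 and n = 13 − 5 = 8.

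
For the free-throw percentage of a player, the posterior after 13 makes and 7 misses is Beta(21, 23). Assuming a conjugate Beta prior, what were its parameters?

A Beta(α, β) prior with s successes and f failures in binomial data gives a Beta(α+s, β+f) posterior.
So α = 21 − 13 = 8 and β = 23 − 7 = 16.

Beta(8, 16)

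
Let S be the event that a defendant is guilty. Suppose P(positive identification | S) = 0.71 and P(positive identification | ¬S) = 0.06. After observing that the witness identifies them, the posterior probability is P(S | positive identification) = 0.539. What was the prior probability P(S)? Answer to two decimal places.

P(S) = 0.09

Bayes' rule in odds form gives O(S|E) = O(S)·[P(E|S)/P(E|¬S)], hence O(S) = O(S|E)/LR.
Posterior odds = 0.539/(1−0.539) = 1.1692. LR = 0.71/0.06 = 11.8333.
Prior odds = 1.1692/11.8333 = 0.0988, so P(S) = 0.0988/(1+0.0988) ≈ 0.09.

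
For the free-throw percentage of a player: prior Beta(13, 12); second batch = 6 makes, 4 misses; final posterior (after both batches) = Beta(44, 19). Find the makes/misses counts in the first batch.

25 makes and 3 misses

Sequential conjugate updates are equivalent to a single update on the pooled data, so total successes = posterior α − prior α and total failures = posterior β − prior β.
Total across both batches: 44−13=31 makes, 19−12=7 misses.
Subtract the second batch: 31−6=25 makes and 7−4=3 misses.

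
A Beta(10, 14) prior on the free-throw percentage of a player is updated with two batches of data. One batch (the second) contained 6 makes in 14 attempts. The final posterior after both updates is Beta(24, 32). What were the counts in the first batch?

8 makes and 10 misses

Sequential conjugate updates are equivalent to a single update on the pooled data, so total successes = posterior α − prior α and total failures = posterior β − prior β.
Total across both batches: 24−10=14 makes, 32−14=18 misses.
Subtract the second batch: 14−6=8 makes and 18−8=10 misses.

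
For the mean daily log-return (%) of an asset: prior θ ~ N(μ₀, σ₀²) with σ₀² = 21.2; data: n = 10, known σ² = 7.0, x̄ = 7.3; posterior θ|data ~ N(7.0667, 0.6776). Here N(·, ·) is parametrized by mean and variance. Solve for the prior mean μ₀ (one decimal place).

μ₀ = 0.0

The posterior mean is a precision-weighted average: μ_n = (τ₀μ₀ + τ_data·x̄)/(τ₀+τ_data), with τ₀=1/σ₀² and τ_data=n/σ².
Here τ₀ = 1/21.2 = 0.047170 and τ_data = 10/7.0 = 1.428571, so τ_n = 1.475741.
Rearranging for μ₀: μ₀ = (μ_n·τ_n − τ_data·x̄)/τ₀ = (7.0667·1.475741 − 1.428571·7.3) / 0.047170 = 0.000051/0.047170 ≈ 0.0.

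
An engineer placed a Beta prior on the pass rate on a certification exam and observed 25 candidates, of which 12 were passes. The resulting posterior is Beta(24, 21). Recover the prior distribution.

Beta is conjugate to the binomial likelihood: posterior = Beta(α+s, β+f).
So α = 24 − 12 = 12 and β = 21 − 13 = 8.

Beta(12, 8)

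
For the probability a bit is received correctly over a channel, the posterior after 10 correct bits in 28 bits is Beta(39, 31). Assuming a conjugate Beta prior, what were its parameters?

Beta(29, 13)

Under Beta–binomial conjugacy the posterior parameters are (α+s, β+f).
Subtract the data counts: 39−10=29, 31−18=13.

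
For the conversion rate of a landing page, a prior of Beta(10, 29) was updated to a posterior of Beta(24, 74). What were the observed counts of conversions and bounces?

14 conversions and 45 bounces

Beta is conjugate to the binomial likelihood: posterior = Beta(a+s, b+f).
Match parameters: s=24−10=14, f=74−29=45.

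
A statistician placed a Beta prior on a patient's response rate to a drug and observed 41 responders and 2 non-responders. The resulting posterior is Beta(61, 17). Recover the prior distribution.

Beta(20, 15)

Beta is conjugate to the binomial likelihood: posterior = Beta(a+s, b+f).
Subtract the data counts: 61−41=20, 17−2=15.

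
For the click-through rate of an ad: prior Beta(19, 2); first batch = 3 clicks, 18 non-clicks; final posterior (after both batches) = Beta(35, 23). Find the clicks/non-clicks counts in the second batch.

13 clicks and 3 non-clicks

Sequential conjugate updates are equivalent to a single update on the pooled data, so total successes = posterior α − prior α and total failures = posterior β − prior β.
Total across both batches: 35−19=16 clicks, 23−2=21 non-clicks.
Subtract the first batch: 16−3=13 clicks and 21−18=3 non-clicks.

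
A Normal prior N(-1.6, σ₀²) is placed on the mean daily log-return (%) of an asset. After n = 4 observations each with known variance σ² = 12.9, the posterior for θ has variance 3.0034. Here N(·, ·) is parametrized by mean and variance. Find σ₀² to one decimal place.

For the Normal–Normal model with known σ², precisions add: τ_n = τ₀ + n/σ².
So 1/σ₀² = 1/3.0034 − 4/12.9 = 0.332956 − 0.310078 = 0.022878.
Hence σ₀² = 1/0.022878 ≈ 43.7.

σ₀² = 43.7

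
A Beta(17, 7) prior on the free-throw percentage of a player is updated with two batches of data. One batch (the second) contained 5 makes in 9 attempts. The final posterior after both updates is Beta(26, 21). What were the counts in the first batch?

4 makes and 10 misses

Because Beta–binomial updating is additive in the counts, the combined data contributed (α_post−α_prior, β_post−β_prior) successes and failures.
Total across both batches: 26−17=9 makes, 21−7=14 misses.
Subtract the second batch: 9−5=4 makes and 14−4=10 misses.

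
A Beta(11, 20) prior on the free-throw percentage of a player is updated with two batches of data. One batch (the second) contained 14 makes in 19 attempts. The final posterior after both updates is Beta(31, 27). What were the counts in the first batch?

6 makes and 2 misses

Because Beta–binomial updating is additive in the counts, the combined data contributed (α_post−α_prior, β_post−β_prior) successes and failures.
Total across both batches: 31−11=20 makes, 27−20=7 misses.
Subtract the second batch: 20−14=6 makes and 7−5=2 misses.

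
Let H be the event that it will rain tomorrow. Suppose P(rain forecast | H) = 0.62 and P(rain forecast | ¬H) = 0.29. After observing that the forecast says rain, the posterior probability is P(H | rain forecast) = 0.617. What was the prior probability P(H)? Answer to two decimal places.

In odds form, posterior odds = prior odds × likelihood ratio, so prior odds = posterior odds ÷ LR.
Posterior odds = 0.617/(1−0.617) = 1.6110. LR = 0.62/0.29 = 2.1379.
Prior odds = 1.6110/2.1379 = 0.7535, so P(H) = 0.7535/(1+0.7535) ≈ 0.43.

P(H) = 0.43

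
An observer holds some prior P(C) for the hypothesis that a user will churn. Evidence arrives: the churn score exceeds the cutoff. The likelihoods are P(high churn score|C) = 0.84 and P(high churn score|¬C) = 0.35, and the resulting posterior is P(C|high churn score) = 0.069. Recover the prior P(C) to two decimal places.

P(C) = 0.03

In odds form, posterior odds = prior odds × likelihood ratio, so prior odds = posterior odds ÷ LR.
Posterior odds = 0.069/(1−0.069) = 0.0741. LR = 0.84/0.35 = 2.4000.
Prior odds = 0.0741/2.4000 = 0.0309, so P(C) = 0.0309/(1+0.0309) ≈ 0.03.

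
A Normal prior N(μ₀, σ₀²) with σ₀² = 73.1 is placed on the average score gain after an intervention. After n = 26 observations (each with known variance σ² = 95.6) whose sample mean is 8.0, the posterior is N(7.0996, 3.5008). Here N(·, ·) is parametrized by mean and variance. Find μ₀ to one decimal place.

μ₀ = -10.8

The posterior mean is a precision-weighted average: μ_n = (τ₀μ₀ + τ_data·x̄)/(τ₀+τ_data), with τ₀=1/σ₀² and τ_data=n/σ².
Here τ₀ = 1/73.1 = 0.013680 and τ_data = 26/95.6 = 0.271967, so τ_n = 0.285647.
Rearranging for μ₀: μ₀ = (μ_n·τ_n − τ_data·x̄)/τ₀ = (7.0996·0.285647 − 0.271967·8.0) / 0.013680 = -0.147757/0.013680 ≈ -10.8.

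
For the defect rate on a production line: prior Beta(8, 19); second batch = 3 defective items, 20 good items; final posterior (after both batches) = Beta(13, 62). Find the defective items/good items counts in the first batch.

Because Beta–binomial updating is additive in the counts, the combined data contributed (α_post−α_prior, β_post−β_prior) successes and failures.
Total across both batches: 13−8=5 defective items, 62−19=43 good items.
Subtract the second batch: 5−3=2 defective items and 43−20=23 good items.

2 defective items and 23 good items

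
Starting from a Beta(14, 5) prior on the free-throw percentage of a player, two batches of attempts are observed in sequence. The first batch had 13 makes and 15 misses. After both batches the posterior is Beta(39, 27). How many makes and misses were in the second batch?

Because Beta–binomial updating is additive in the counts, the combined data contributed (α_post−α_prior, β_post−β_prior) successes and failures.
Total across both batches: 39−14=25 makes, 27−5=22 misses.
Subtract the first batch: 25−13=12 makes and 22−15=7 misses.

12 makes and 7 misses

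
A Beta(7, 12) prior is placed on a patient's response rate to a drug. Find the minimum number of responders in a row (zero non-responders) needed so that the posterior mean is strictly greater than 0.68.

After k responders and 0 non-responders the posterior is Beta(7+k, 12), with mean (7+k)/(7+12+k).
Set (7+k)/(19+k) > 0.68 and solve: k > (0.68·19 − 7)/(1 − 0.68) = 18.500.
The smallest integer exceeding 18.500 is 19.

k = 19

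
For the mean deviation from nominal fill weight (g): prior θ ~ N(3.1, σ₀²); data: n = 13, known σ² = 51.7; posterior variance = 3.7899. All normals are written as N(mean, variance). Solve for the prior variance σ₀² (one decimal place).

For the Normal–Normal model with known σ², precisions add: τ_n = τ₀ + n/σ².
So 1/σ₀² = 1/3.7899 − 13/51.7 = 0.263859 − 0.251451 = 0.012408.
Hence σ₀² = 1/0.012408 ≈ 80.6.

σ₀² = 80.6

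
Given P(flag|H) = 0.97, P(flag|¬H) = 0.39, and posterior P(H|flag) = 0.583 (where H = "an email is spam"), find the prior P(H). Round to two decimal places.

P(H) = 0.36

In odds form, posterior odds = prior odds × likelihood ratio, so prior odds = posterior odds ÷ LR.
Posterior odds = 0.583/(1−0.583) = 1.3981. LR = 0.97/0.39 = 2.4872.
Prior odds = 1.3981/2.4872 = 0.5621, so P(H) = 0.5621/(1+0.5621) ≈ 0.36.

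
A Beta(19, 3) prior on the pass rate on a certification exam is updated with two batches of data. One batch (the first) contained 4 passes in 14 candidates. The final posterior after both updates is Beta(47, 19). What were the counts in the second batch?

Because Beta–binomial updating is additive in the counts, the combined data contributed (α_post−α_prior, β_post−β_prior) successes and failures.
Total across both batches: 47−19=28 passes, 19−3=16 failures.
Subtract the first batch: 28−4=24 passes and 16−10=6 failures.

24 passes and 6 failures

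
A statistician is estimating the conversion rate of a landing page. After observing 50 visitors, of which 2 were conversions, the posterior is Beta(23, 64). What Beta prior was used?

Beta(21, 16)

Under Beta–binomial conjugacy the posterior parameters are (a+s, b+f).
So a = 23 − 2 = 21 and b = 64 − 48 = 16.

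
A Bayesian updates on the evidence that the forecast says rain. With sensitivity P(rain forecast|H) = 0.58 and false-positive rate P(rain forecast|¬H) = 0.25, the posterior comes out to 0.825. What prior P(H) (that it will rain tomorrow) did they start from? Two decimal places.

P(H) = 0.67

In odds form, posterior odds = prior odds × likelihood ratio, so prior odds = posterior odds ÷ LR.
Posterior odds = 0.825/(1−0.825) = 4.7143. LR = 0.58/0.25 = 2.3200.
Prior odds = 4.7143/2.3200 = 2.0320, so P(H) = 2.0320/(1+2.0320) ≈ 0.67.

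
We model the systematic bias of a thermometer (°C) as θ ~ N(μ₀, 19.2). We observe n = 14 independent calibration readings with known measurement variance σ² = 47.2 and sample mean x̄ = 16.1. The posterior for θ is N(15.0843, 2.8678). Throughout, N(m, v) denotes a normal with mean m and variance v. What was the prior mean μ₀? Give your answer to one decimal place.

μ₀ = 9.3

The posterior mean is a precision-weighted average: μ_n = (τ₀μ₀ + τ_data·x̄)/(τ₀+τ_data), with τ₀=1/σ₀² and τ_data=n/σ².
Here τ₀ = 1/19.2 = 0.052083 and τ_data = 14/47.2 = 0.296610, so τ_n = 0.348693.
Rearranging for μ₀: μ₀ = (μ_n·τ_n − τ_data·x̄)/τ₀ = (15.0843·0.348693 − 0.296610·16.1) / 0.052083 = 0.484369/0.052083 ≈ 9.3.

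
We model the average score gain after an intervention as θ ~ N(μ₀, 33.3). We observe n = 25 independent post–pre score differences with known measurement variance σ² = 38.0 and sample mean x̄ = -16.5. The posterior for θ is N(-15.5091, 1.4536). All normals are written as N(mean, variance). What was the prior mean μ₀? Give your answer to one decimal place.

With known observation variance, the Normal–Normal posterior has precision τ_n = τ₀ + n/σ² and mean μ_n = (τ₀μ₀ + (n/σ²)x̄)/τ_n.
Here τ₀ = 1/33.3 = 0.030030 and τ_data = 25/38.0 = 0.657895, so τ_n = 0.687925.
Rearranging for μ₀: μ₀ = (μ_n·τ_n − τ_data·x̄)/τ₀ = (-15.5091·0.687925 − 0.657895·-16.5) / 0.030030 = 0.186170/0.030030 ≈ 6.2.

μ₀ = 6.2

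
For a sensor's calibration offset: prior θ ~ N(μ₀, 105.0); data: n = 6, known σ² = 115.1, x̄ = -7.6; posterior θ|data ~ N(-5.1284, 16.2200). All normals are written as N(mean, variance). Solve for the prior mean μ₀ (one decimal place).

The posterior mean is a precision-weighted average: μ_n = (τ₀μ₀ + τ_data·x̄)/(τ₀+τ_data), with τ₀=1/σ₀² and τ_data=n/σ².
Here τ₀ = 1/105.0 = 0.009524 and τ_data = 6/115.1 = 0.052129, so τ_n = 0.061653.
Rearranging for μ₀: μ₀ = (μ_n·τ_n − τ_data·x̄)/τ₀ = (-5.1284·0.061653 − 0.052129·-7.6) / 0.009524 = 0.079999/0.009524 ≈ 8.4.

μ₀ = 8.4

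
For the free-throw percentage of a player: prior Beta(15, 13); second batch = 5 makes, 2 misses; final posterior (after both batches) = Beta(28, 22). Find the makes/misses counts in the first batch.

8 makes and 7 misses

Because Beta–binomial updating is additive in the counts, the combined data contributed (α_post−α_prior, β_post−β_prior) successes and failures.
Total across both batches: 28−15=13 makes, 22−13=9 misses.
Subtract the second batch: 13−5=8 makes and 9−2=7 misses.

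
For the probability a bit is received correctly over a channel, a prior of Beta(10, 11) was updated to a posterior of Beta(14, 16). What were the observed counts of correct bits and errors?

4 correct bits and 5 errors

A Beta(a, b) prior with s successes and f failures in binomial data gives a Beta(a+s, b+f) posterior.
So s = 14 − 10 = 4 and f = 16 − 11 = 5.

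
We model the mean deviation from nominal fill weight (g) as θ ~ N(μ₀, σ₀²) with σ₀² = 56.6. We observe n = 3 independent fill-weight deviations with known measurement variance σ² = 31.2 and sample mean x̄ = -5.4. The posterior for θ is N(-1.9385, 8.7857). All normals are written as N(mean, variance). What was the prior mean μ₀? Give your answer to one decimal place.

μ₀ = 16.9

With known observation variance, the Normal–Normal posterior has precision τ_n = τ₀ + n/σ² and mean μ_n = (τ₀μ₀ + (n/σ²)x̄)/τ_n.
Here τ₀ = 1/56.6 = 0.017668 and τ_data = 3/31.2 = 0.096154, so τ_n = 0.113822.
Rearranging for μ₀: μ₀ = (μ_n·τ_n − τ_data·x̄)/τ₀ = (-1.9385·0.113822 − 0.096154·-5.4) / 0.017668 = 0.298588/0.017668 ≈ 16.9.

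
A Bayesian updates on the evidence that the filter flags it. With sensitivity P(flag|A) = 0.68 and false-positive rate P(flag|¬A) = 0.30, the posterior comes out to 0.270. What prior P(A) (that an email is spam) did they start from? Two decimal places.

P(A) = 0.14

Bayes' rule in odds form gives O(A|E) = O(A)·[P(E|A)/P(E|¬A)], hence O(A) = O(A|E)/LR.
Posterior odds = 0.270/(1−0.270) = 0.3699. LR = 0.68/0.30 = 2.2667.
Prior odds = 0.3699/2.2667 = 0.1632, so P(A) = 0.1632/(1+0.1632) ≈ 0.14.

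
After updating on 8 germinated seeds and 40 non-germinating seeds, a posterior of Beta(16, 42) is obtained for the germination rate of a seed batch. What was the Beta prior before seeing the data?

Beta(8, 2)

A Beta(α, β) prior with s successes and f failures in binomial data gives a Beta(α+s, β+f) posterior.
Subtract the data counts: 16−8=8, 42−40=2.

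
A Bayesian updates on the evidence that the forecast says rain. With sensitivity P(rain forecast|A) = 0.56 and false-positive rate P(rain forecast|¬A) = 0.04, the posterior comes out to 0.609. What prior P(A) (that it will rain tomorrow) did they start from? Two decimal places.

P(A) = 0.10

In odds form, posterior odds = prior odds × likelihood ratio, so prior odds = posterior odds ÷ LR.
Posterior odds = 0.609/(1−0.609) = 1.5575. LR = 0.56/0.04 = 14.0000.
Prior odds = 1.5575/14.0000 = 0.1113, so P(A) = 0.1113/(1+0.1113) ≈ 0.10.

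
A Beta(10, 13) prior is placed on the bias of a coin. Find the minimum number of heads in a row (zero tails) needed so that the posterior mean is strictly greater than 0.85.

k = 64

After k heads and 0 tails the posterior is Beta(10+k, 13), with mean (10+k)/(10+13+k).
Set (10+k)/(23+k) > 0.85 and solve: k > (0.85·23 − 10)/(1 − 0.85) = 63.667.
The smallest integer exceeding 63.667 is 64, and checking k=64: (74)/(87) = 0.8506 > 0.85.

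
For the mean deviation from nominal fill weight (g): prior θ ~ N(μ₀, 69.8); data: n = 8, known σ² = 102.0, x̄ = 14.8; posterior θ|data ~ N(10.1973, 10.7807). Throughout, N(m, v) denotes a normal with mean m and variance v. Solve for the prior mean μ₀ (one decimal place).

μ₀ = -15.0

With known observation variance, the Normal–Normal posterior has precision τ_n = τ₀ + n/σ² and mean μ_n = (τ₀μ₀ + (n/σ²)x̄)/τ_n.
Here τ₀ = 1/69.8 = 0.014327 and τ_data = 8/102.0 = 0.078431, so τ_n = 0.092758.
Rearranging for μ₀: μ₀ = (μ_n·τ_n − τ_data·x̄)/τ₀ = (10.1973·0.092758 − 0.078431·14.8) / 0.014327 = -0.214898/0.014327 ≈ -15.0.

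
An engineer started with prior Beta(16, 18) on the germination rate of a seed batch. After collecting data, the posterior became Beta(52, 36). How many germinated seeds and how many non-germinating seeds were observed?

A Beta(α, β) prior with s successes and f failures in binomial data gives a Beta(α+s, β+f) posterior.
Match parameters: s=52−16=36, f=36−18=18.

36 germinated seeds and 18 non-germinating seeds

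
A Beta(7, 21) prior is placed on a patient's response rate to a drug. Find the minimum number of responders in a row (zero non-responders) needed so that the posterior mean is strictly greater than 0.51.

k = 15

After k responders and 0 non-responders the posterior is Beta(7+k, 21), with mean (7+k)/(7+21+k).
Set (7+k)/(28+k) > 0.51 and solve: k > (0.51·28 − 7)/(1 − 0.51) = 14.857.
The smallest integer exceeding 14.857 is 15.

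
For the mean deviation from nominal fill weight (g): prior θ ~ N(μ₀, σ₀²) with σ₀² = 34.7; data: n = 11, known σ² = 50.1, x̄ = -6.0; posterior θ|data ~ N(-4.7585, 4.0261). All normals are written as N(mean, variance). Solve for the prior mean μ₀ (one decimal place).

The posterior mean is a precision-weighted average: μ_n = (τ₀μ₀ + τ_data·x̄)/(τ₀+τ_data), with τ₀=1/σ₀² and τ_data=n/σ².
Here τ₀ = 1/34.7 = 0.028818 and τ_data = 11/50.1 = 0.219561, so τ_n = 0.248379.
Rearranging for μ₀: μ₀ = (μ_n·τ_n − τ_data·x̄)/τ₀ = (-4.7585·0.248379 − 0.219561·-6.0) / 0.028818 = 0.135455/0.028818 ≈ 4.7.

μ₀ = 4.7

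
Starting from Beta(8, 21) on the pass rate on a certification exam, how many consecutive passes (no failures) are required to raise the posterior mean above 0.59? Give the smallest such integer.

After k passes and 0 failures the posterior is Beta(8+k, 21), with mean (8+k)/(8+21+k).
Set (8+k)/(29+k) > 0.59 and solve: k > (0.59·29 − 8)/(1 − 0.59) = 22.220.
The smallest integer exceeding 22.220 is 23, and checking k=23: (31)/(52) = 0.5962 > 0.59.

k = 23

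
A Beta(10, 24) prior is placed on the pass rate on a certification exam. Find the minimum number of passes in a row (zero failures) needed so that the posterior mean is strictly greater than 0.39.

After k passes and 0 failures the posterior is Beta(10+k, 24), with mean (10+k)/(10+24+k).
Set (10+k)/(34+k) > 0.39 and solve: k > (0.39·34 − 10)/(1 − 0.39) = 5.344.
The smallest integer exceeding 5.344 is 6.

k = 6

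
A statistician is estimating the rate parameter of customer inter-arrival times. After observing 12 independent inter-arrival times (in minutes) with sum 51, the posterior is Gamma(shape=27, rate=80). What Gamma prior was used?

Gamma(shape=15, rate=29)

Gamma–exponential conjugacy: posterior shape = α + n, posterior rate = β + Σtᵢ.
So α = 27 − 12 = 15 and β = 80 − 51 = 29.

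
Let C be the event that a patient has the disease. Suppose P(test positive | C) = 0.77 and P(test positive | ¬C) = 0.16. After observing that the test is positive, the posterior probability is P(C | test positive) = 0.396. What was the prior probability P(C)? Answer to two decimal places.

P(C) = 0.12

In odds form, posterior odds = prior odds × likelihood ratio, so prior odds = posterior odds ÷ LR.
Posterior odds = 0.396/(1−0.396) = 0.6556. LR = 0.77/0.16 = 4.8125.
Prior odds = 0.6556/4.8125 = 0.1362, so P(C) = 0.1362/(1+0.1362) ≈ 0.12.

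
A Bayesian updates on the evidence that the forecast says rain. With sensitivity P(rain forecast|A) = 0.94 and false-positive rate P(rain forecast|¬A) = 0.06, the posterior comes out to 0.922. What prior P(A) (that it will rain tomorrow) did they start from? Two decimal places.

P(A) = 0.43

In odds form, posterior odds = prior odds × likelihood ratio, so prior odds = posterior odds ÷ LR.
Posterior odds = 0.922/(1−0.922) = 11.8205. LR = 0.94/0.06 = 15.6667.
Prior odds = 11.8205/15.6667 = 0.7545, so P(A) = 0.7545/(1+0.7545) ≈ 0.43.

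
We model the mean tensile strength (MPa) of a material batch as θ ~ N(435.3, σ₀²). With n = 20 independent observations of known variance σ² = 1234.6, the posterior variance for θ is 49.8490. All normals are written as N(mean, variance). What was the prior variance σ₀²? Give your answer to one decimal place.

σ₀² = 259.0

Posterior precision equals prior precision plus data precision: 1/σ_n² = 1/σ₀² + n/σ².
So 1/σ₀² = 1/49.8490 − 20/1234.6 = 0.020061 − 0.016200 = 0.003861.
Hence σ₀² = 1/0.003861 ≈ 259.0.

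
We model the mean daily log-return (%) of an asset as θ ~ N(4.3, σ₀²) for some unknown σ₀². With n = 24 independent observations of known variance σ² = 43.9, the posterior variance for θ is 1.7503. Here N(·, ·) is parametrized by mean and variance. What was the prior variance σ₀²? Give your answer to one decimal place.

σ₀² = 40.6

Posterior precision equals prior precision plus data precision: 1/σ_n² = 1/σ₀² + n/σ².
So 1/σ₀² = 1/1.7503 − 24/43.9 = 0.571331 − 0.546697 = 0.024634.
Hence σ₀² = 1/0.024634 ≈ 40.6.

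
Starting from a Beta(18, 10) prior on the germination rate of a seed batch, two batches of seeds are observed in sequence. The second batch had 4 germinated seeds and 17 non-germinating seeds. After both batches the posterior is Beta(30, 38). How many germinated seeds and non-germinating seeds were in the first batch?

8 germinated seeds and 11 non-germinating seeds

Because Beta–binomial updating is additive in the counts, the combined data contributed (α_post−α_prior, β_post−β_prior) successes and failures.
Total across both batches: 30−18=12 germinated seeds, 38−10=28 non-germinating seeds.
Subtract the second batch: 12−4=8 germinated seeds and 28−17=11 non-germinating seeds.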